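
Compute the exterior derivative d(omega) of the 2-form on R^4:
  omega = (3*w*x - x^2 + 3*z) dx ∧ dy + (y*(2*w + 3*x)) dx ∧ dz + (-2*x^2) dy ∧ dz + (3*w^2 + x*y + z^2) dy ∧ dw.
d(omega) = (-2*w - 7*x + 3) dx ∧ dy ∧ dz + (3*x + y) dx ∧ dy ∧ dw + (2*y) dx ∧ dz ∧ dw + (-2*z) dy ∧ dz ∧ dw

For a 2-form omega = sum_{i<j} g_{ij} dx_i ∧ dx_j, the exterior derivative is
  d(omega) = sum_{i<j} d(g_{ij}) ∧ dx_i ∧ dx_j = sum_{i<j, k} (∂g_{ij}/∂x_k) dx_k ∧ dx_i ∧ dx_j.
Expand each term, using dx_k ∧ dx_i ∧ dx_j = sgn(permutation) dx_{(a)} ∧ dx_{(b)} ∧ dx_{(c)} with (a < b < c) sorted:
  d(3*w*x - x^2 + 3*z) includes (∂/∂z)(3*w*x - x^2 + 3*z) dz = (3) dz, which multiplied by dx ∧ dy gives (3) dx ∧ dy ∧ dz
  d(3*w*x - x^2 + 3*z) includes (∂/∂w)(3*w*x - x^2 + 3*z) dw = (3*x) dw, which multiplied by dx ∧ dy gives (3*x) dx ∧ dy ∧ dw
  d(y*(2*w + 3*x)) includes (∂/∂y)(y*(2*w + 3*x)) dy = (2*w + 3*x) dy, which multiplied by dx ∧ dz gives (-2*w - 3*x) dx ∧ dy ∧ dz
  d(y*(2*w + 3*x)) includes (∂/∂w)(y*(2*w + 3*x)) dw = (2*y) dw, which multiplied by dx ∧ dz gives (2*y) dx ∧ dz ∧ dw
  d(-2*x^2) includes (∂/∂x)(-2*x^2) dx = (-4*x) dx, which multiplied by dy ∧ dz gives (-4*x) dx ∧ dy ∧ dz
  d(3*w^2 + x*y + z^2) includes (∂/∂x)(3*w^2 + x*y + z^2) dx = (y) dx, which multiplied by dy ∧ dw gives (y) dx ∧ dy ∧ dw
  d(3*w^2 + x*y + z^2) includes (∂/∂z)(3*w^2 + x*y + z^2) dz = (2*z) dz, which multiplied by dy ∧ dw gives (-2*z) dy ∧ dz ∧ dw
Collecting like 3-forms: d(omega) = (-2*w - 7*x + 3) dx ∧ dy ∧ dz + (3*x + y) dx ∧ dy ∧ dw + (2*y) dx ∧ dz ∧ dw + (-2*z) dy ∧ dz ∧ dw.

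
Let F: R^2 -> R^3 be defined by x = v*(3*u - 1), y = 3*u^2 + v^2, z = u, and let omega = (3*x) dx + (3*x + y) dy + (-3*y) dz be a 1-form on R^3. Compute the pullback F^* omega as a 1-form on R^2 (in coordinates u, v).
F^* omega = (18*u^3 + 54*u^2*v - 9*u^2 + 33*u*v^2 - 18*u*v - 12*v^2) du + (v*(33*u^2 + 18*u*v - 18*u + 2*v^2 - 6*v + 3)) dv

Using F^*(f dg) = (f ∘ F) d(g ∘ F), substitute each coordinate x_i by F_i(u, v) in f_i, and replace dx_i by d F_i = (∂F_i/∂u) du + (∂F_i/∂v) dv.
  For the x component: f_1(F) = 3*v*(3*u - 1); d F_1 = (3*v) du + (3*u - 1) dv
  For the y component: f_2(F) = 3*u^2 + 9*u*v + v^2 - 3*v; d F_2 = (6*u) du + (2*v) dv
  For the z component: f_3(F) = -9*u^2 - 3*v^2; d F_3 = (1) du + (0) dv
Combining and collecting du, dv coefficients:
  coeff of du: 18*u^3 + 54*u^2*v - 9*u^2 + 33*u*v^2 - 18*u*v - 12*v^2
  coeff of dv: v*(33*u^2 + 18*u*v - 18*u + 2*v^2 - 6*v + 3)
F^* omega = (18*u^3 + 54*u^2*v - 9*u^2 + 33*u*v^2 - 18*u*v - 12*v^2) du + (v*(33*u^2 + 18*u*v - 18*u + 2*v^2 - 6*v + 3)) dv.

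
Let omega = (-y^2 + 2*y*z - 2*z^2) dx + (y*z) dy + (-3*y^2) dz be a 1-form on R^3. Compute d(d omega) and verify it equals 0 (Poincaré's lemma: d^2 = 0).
d(d omega) = 0

Step 1: d omega = sum_{i<j} (∂f_j/∂x_i - ∂f_i/∂x_j) dx_i ∧ dx_j:
  coeff of dx ∧ dy: 2*y - 2*z
  coeff of dx ∧ dz: -2*y + 4*z
  coeff of dy ∧ dz: -7*y
Step 2: Apply d again to each 2-form coefficient. The only possible 3-form in R^3 is dx ∧ dy ∧ dz, with coefficient
  ∂(coeff of dy∧dz)/∂x - ∂(coeff of dx∧dz)/∂y + ∂(coeff of dx∧dy)/∂z
  = ∂/∂x (-7*y) - ∂/∂y (-2*y + 4*z) + ∂/∂z (2*y - 2*z).
Each of these terms simplifies to sums of mixed partials that cancel in pairs. The result is 0 (by equality of mixed partials for smooth functions — Schwarz / Clairaut).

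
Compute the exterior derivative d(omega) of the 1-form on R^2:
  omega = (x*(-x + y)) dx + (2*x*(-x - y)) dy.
d(omega) = (-5*x - 2*y) dx ∧ dy

For a 1-form omega = sum_i f_i dx_i, the exterior derivative is
  d(omega) = sum_{i < j} (∂f_j/∂x_i - ∂f_i/∂x_j) dx_i ∧ dx_j.
  coefficient of dx ∧ dy: ∂f_2/∂x - ∂f_1/∂y = ∂(2*x*(-x - y))/∂x - ∂(x*(-x + y))/∂y = -5*x - 2*y
Assembling: d(omega) = (-5*x - 2*y) dx ∧ dy.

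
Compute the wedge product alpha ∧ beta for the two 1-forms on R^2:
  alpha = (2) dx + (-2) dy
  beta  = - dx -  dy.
alpha ∧ beta = (-4) dx ∧ dy

Distribute the wedge, using dx_i ∧ dx_j = -dx_j ∧ dx_i and dx_i ∧ dx_i = 0. For each pair (i, j) with i < j, the coefficient of dx_i ∧ dx_j in alpha ∧ beta is (alpha_i * beta_j - alpha_j * beta_i). Collecting: alpha ∧ beta = (-4) dx ∧ dy.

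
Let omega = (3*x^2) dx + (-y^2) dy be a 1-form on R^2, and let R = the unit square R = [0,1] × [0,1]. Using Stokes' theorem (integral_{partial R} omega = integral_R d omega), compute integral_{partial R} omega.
integral_(partial R) omega = 0

Stokes: integral_partial_R omega = integral_R d omega with d omega = (∂Q/∂x - ∂P/∂y) dx ∧ dy.
  ∂Q/∂x = 0
  ∂P/∂y = 0
  integrand = ∂Q/∂x - ∂P/∂y = 0.
Integrating over R: integral_0^1 integral_0^1 (0) dx dy = 0.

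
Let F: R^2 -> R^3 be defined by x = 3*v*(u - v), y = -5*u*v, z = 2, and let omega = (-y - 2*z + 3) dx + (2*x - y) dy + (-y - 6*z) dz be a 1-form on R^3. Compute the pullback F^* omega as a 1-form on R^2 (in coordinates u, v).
F^* omega = (v*(-40*u*v + 30*v^2 - 3)) du + (-40*u^2*v - 3*u + 6*v) dv

Using F^*(f dg) = (f ∘ F) d(g ∘ F), substitute each coordinate x_i by F_i(u, v) in f_i, and replace dx_i by d F_i = (∂F_i/∂u) du + (∂F_i/∂v) dv.
  For the x component: f_1(F) = 5*u*v - 1; d F_1 = (3*v) du + (3*u - 6*v) dv
  For the y component: f_2(F) = v*(11*u - 6*v); d F_2 = (-5*v) du + (-5*u) dv
  For the z component: f_3(F) = 5*u*v - 12; d F_3 = (0) du + (0) dv
Combining and collecting du, dv coefficients:
  coeff of du: v*(-40*u*v + 30*v^2 - 3)
  coeff of dv: -40*u^2*v - 3*u + 6*v
F^* omega = (v*(-40*u*v + 30*v^2 - 3)) du + (-40*u^2*v - 3*u + 6*v) dv.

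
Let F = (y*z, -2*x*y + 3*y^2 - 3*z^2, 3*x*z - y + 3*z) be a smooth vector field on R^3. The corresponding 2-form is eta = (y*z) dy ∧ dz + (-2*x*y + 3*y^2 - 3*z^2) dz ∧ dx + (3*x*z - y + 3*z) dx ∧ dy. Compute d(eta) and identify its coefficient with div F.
d(eta) = (x + 6*y + 3) dx ∧ dy ∧ dz; div F = x + 6*y + 3

For a 2-form in R^3 of the form above, applying d gives a 3-form with coefficient ∂P/∂x + ∂Q/∂y + ∂R/∂z:
  ∂P/∂x = 0
  ∂Q/∂y = -2*x + 6*y
  ∂R/∂z = 3*x + 3
Sum = x + 6*y + 3, which is exactly div F.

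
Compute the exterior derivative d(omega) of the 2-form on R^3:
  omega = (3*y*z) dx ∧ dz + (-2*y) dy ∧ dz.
d(omega) = (-3*z) dx ∧ dy ∧ dz

For a 2-form omega = sum_{i<j} g_{ij} dx_i ∧ dx_j, the exterior derivative is
  d(omega) = sum_{i<j} d(g_{ij}) ∧ dx_i ∧ dx_j = sum_{i<j, k} (∂g_{ij}/∂x_k) dx_k ∧ dx_i ∧ dx_j.
Expand each term, using dx_k ∧ dx_i ∧ dx_j = sgn(permutation) dx_{(a)} ∧ dx_{(b)} ∧ dx_{(c)} with (a < b < c) sorted:
  d(3*y*z) includes (∂/∂y)(3*y*z) dy = (3*z) dy, which multiplied by dx ∧ dz gives (-3*z) dx ∧ dy ∧ dz
Collecting like 3-forms: d(omega) = (-3*z) dx ∧ dy ∧ dz.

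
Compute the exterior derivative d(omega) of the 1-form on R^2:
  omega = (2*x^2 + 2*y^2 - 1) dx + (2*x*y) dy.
d(omega) = (-2*y) dx ∧ dy

For a 1-form omega = sum_i f_i dx_i, the exterior derivative is
  d(omega) = sum_{i < j} (∂f_j/∂x_i - ∂f_i/∂x_j) dx_i ∧ dx_j.
  coefficient of dx ∧ dy: ∂f_2/∂x - ∂f_1/∂y = ∂(2*x*y)/∂x - ∂(2*x^2 + 2*y^2 - 1)/∂y = -2*y
Assembling: d(omega) = (-2*y) dx ∧ dy.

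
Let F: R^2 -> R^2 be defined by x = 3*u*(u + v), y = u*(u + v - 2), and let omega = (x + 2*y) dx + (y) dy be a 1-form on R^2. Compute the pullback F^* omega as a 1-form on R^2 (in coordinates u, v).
F^* omega = (2*u*(16*u^2 + 24*u*v - 15*u + 8*v^2 - 8*v + 2)) du + (u^2*(16*u + 16*v - 14)) dv

Using F^*(f dg) = (f ∘ F) d(g ∘ F), substitute each coordinate x_i by F_i(u, v) in f_i, and replace dx_i by d F_i = (∂F_i/∂u) du + (∂F_i/∂v) dv.
  For the x component: f_1(F) = u*(5*u + 5*v - 4); d F_1 = (6*u + 3*v) du + (3*u) dv
  For the y component: f_2(F) = u*(u + v - 2); d F_2 = (2*u + v - 2) du + (u) dv
Combining and collecting du, dv coefficients:
  coeff of du: 2*u*(16*u^2 + 24*u*v - 15*u + 8*v^2 - 8*v + 2)
  coeff of dv: u^2*(16*u + 16*v - 14)
F^* omega = (2*u*(16*u^2 + 24*u*v - 15*u + 8*v^2 - 8*v + 2)) du + (u^2*(16*u + 16*v - 14)) dv.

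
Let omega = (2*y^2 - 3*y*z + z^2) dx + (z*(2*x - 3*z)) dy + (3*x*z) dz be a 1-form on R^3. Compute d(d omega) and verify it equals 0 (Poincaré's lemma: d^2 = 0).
d(d omega) = 0

Step 1: d omega = sum_{i<j} (∂f_j/∂x_i - ∂f_i/∂x_j) dx_i ∧ dx_j:
  coeff of dx ∧ dy: -4*y + 5*z
  coeff of dx ∧ dz: 3*y + z
  coeff of dy ∧ dz: -2*x + 6*z
Step 2: Apply d again to each 2-form coefficient. The only possible 3-form in R^3 is dx ∧ dy ∧ dz, with coefficient
  ∂(coeff of dy∧dz)/∂x - ∂(coeff of dx∧dz)/∂y + ∂(coeff of dx∧dy)/∂z
  = ∂/∂x (-2*x + 6*z) - ∂/∂y (3*y + z) + ∂/∂z (-4*y + 5*z).
Each of these terms simplifies to sums of mixed partials that cancel in pairs. The result is 0 (by equality of mixed partials for smooth functions — Schwarz / Clairaut).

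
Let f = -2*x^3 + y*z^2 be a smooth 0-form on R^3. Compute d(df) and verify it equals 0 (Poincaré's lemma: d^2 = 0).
d(df) = 0

Step 1: df = sum_i (∂f/∂x_i) dx_i = (-6*x^2) dx + (z^2) dy + (2*y*z) dz.
Step 2: Apply d again. Using the 1-form formula, the coefficient of dx ∧ dy in d(df) is ∂^2 f/∂x ∂y - ∂^2 f/∂y ∂x = (0) - (0) = 0 (equality of mixed partials for smooth f).
Similarly for dx ∧ dz and dy ∧ dz — all coefficients vanish. So d(df) = 0.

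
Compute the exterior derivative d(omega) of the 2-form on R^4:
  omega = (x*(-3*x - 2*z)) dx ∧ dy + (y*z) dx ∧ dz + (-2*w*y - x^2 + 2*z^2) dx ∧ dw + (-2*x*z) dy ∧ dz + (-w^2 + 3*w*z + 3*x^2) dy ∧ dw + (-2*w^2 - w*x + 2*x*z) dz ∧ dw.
d(omega) = (-2*x - 3*z) dx ∧ dy ∧ dz + (2*w + 6*x) dx ∧ dy ∧ dw + (-w - 2*z) dx ∧ dz ∧ dw + (-3*w) dy ∧ dz ∧ dw

For a 2-form omega = sum_{i<j} g_{ij} dx_i ∧ dx_j, the exterior derivative is
  d(omega) = sum_{i<j} d(g_{ij}) ∧ dx_i ∧ dx_j = sum_{i<j, k} (∂g_{ij}/∂x_k) dx_k ∧ dx_i ∧ dx_j.
Expand each term, using dx_k ∧ dx_i ∧ dx_j = sgn(permutation) dx_{(a)} ∧ dx_{(b)} ∧ dx_{(c)} with (a < b < c) sorted:
  d(x*(-3*x - 2*z)) includes (∂/∂z)(x*(-3*x - 2*z)) dz = (-2*x) dz, which multiplied by dx ∧ dy gives (-2*x) dx ∧ dy ∧ dz
  d(y*z) includes (∂/∂y)(y*z) dy = (z) dy, which multiplied by dx ∧ dz gives (-z) dx ∧ dy ∧ dz
  d(-2*w*y - x^2 + 2*z^2) includes (∂/∂y)(-2*w*y - x^2 + 2*z^2) dy = (-2*w) dy, which multiplied by dx ∧ dw gives (2*w) dx ∧ dy ∧ dw
  d(-2*w*y - x^2 + 2*z^2) includes (∂/∂z)(-2*w*y - x^2 + 2*z^2) dz = (4*z) dz, which multiplied by dx ∧ dw gives (-4*z) dx ∧ dz ∧ dw
  d(-2*x*z) includes (∂/∂x)(-2*x*z) dx = (-2*z) dx, which multiplied by dy ∧ dz gives (-2*z) dx ∧ dy ∧ dz
  d(-w^2 + 3*w*z + 3*x^2) includes (∂/∂x)(-w^2 + 3*w*z + 3*x^2) dx = (6*x) dx, which multiplied by dy ∧ dw gives (6*x) dx ∧ dy ∧ dw
  d(-w^2 + 3*w*z + 3*x^2) includes (∂/∂z)(-w^2 + 3*w*z + 3*x^2) dz = (3*w) dz, which multiplied by dy ∧ dw gives (-3*w) dy ∧ dz ∧ dw
  d(-2*w^2 - w*x + 2*x*z) includes (∂/∂x)(-2*w^2 - w*x + 2*x*z) dx = (-w + 2*z) dx, which multiplied by dz ∧ dw gives (-w + 2*z) dx ∧ dz ∧ dw
Collecting like 3-forms: d(omega) = (-2*x - 3*z) dx ∧ dy ∧ dz + (2*w + 6*x) dx ∧ dy ∧ dw + (-w - 2*z) dx ∧ dz ∧ dw + (-3*w) dy ∧ dz ∧ dw.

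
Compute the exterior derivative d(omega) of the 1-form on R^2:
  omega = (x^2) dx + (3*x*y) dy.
d(omega) = (3*y) dx ∧ dy

For a 1-form omega = sum_i f_i dx_i, the exterior derivative is
  d(omega) = sum_{i < j} (∂f_j/∂x_i - ∂f_i/∂x_j) dx_i ∧ dx_j.
  coefficient of dx ∧ dy: ∂f_2/∂x - ∂f_1/∂y = ∂(3*x*y)/∂x - ∂(x^2)/∂y = 3*y
Assembling: d(omega) = (3*y) dx ∧ dy.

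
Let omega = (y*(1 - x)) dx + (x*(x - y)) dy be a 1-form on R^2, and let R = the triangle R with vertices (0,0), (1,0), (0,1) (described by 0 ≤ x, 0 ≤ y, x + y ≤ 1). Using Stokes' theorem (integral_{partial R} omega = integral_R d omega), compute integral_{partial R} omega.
integral_(partial R) omega = -1/6

Stokes: integral_partial_R omega = integral_R d omega with d omega = (∂Q/∂x - ∂P/∂y) dx ∧ dy.
  ∂Q/∂x = 2*x - y
  ∂P/∂y = 1 - x
  integrand = ∂Q/∂x - ∂P/∂y = 3*x - y - 1.
Integrating over R: integral_0^1 integral_0^{1-x} (3*x - y - 1) dy dx = -1/6.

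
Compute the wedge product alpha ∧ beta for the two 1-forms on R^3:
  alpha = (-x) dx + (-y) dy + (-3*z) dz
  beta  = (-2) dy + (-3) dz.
alpha ∧ beta = (2*x) dx ∧ dy + (3*x) dx ∧ dz + (3*y - 6*z) dy ∧ dz

Distribute the wedge, using dx_i ∧ dx_j = -dx_j ∧ dx_i and dx_i ∧ dx_i = 0. For each pair (i, j) with i < j, the coefficient of dx_i ∧ dx_j in alpha ∧ beta is (alpha_i * beta_j - alpha_j * beta_i). Collecting: alpha ∧ beta = (2*x) dx ∧ dy + (3*x) dx ∧ dz + (3*y - 6*z) dy ∧ dz.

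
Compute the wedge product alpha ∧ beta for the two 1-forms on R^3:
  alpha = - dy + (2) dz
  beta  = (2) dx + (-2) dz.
alpha ∧ beta = (2) dx ∧ dy + (2) dy ∧ dz + (-4) dx ∧ dz

Distribute the wedge, using dx_i ∧ dx_j = -dx_j ∧ dx_i and dx_i ∧ dx_i = 0. For each pair (i, j) with i < j, the coefficient of dx_i ∧ dx_j in alpha ∧ beta is (alpha_i * beta_j - alpha_j * beta_i). Collecting: alpha ∧ beta = (2) dx ∧ dy + (2) dy ∧ dz + (-4) dx ∧ dz.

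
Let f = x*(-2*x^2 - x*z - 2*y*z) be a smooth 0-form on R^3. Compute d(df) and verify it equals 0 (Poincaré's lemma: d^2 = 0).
d(df) = 0

Step 1: df = sum_i (∂f/∂x_i) dx_i = (-6*x^2 - 2*x*z - 2*y*z) dx + (-2*x*z) dy + (x*(-x - 2*y)) dz.
Step 2: Apply d again. Using the 1-form formula, the coefficient of dx ∧ dy in d(df) is ∂^2 f/∂x ∂y - ∂^2 f/∂y ∂x = (-2*z) - (-2*z) = 0 (equality of mixed partials for smooth f).
Similarly for dx ∧ dz and dy ∧ dz — all coefficients vanish. So d(df) = 0.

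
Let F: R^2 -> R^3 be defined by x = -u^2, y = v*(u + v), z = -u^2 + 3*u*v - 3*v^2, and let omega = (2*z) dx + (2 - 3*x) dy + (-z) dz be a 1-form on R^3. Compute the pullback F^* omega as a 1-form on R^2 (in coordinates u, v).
F^* omega = (2*u^3 - 3*u*v^2 + 9*v^3 + 2*v) du + (6*u^3 - 9*u^2*v + 27*u*v^2 + 2*u - 18*v^3 + 4*v) dv

Using F^*(f dg) = (f ∘ F) d(g ∘ F), substitute each coordinate x_i by F_i(u, v) in f_i, and replace dx_i by d F_i = (∂F_i/∂u) du + (∂F_i/∂v) dv.
  For the x component: f_1(F) = -2*u^2 + 6*u*v - 6*v^2; d F_1 = (-2*u) du + (0) dv
  For the y component: f_2(F) = 3*u^2 + 2; d F_2 = (v) du + (u + 2*v) dv
  For the z component: f_3(F) = u^2 - 3*u*v + 3*v^2; d F_3 = (-2*u + 3*v) du + (3*u - 6*v) dv
Combining and collecting du, dv coefficients:
  coeff of du: 2*u^3 - 3*u*v^2 + 9*v^3 + 2*v
  coeff of dv: 6*u^3 - 9*u^2*v + 27*u*v^2 + 2*u - 18*v^3 + 4*v
F^* omega = (2*u^3 - 3*u*v^2 + 9*v^3 + 2*v) du + (6*u^3 - 9*u^2*v + 27*u*v^2 + 2*u - 18*v^3 + 4*v) dv.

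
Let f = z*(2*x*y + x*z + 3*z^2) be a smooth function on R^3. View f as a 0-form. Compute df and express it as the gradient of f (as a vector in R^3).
df = (z*(2*y + z)) dx + (2*x*z) dy + (2*x*y + 2*x*z + 9*z^2) dz; grad f = (z*(2*y + z), 2*x*z, 2*x*y + 2*x*z + 9*z^2)

For a 0-form f, d f = (∂f/∂x) dx + (∂f/∂y) dy + (∂f/∂z) dz. The components of the vector representation are exactly the entries of grad f in Cartesian coordinates:
  ∂f/∂x = z*(2*y + z)
  ∂f/∂y = 2*x*z
  ∂f/∂z = 2*x*y + 2*x*z + 9*z^2.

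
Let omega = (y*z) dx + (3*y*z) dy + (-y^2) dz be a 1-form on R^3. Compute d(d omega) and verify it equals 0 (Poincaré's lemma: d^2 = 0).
d(d omega) = 0

Step 1: d omega = sum_{i<j} (∂f_j/∂x_i - ∂f_i/∂x_j) dx_i ∧ dx_j:
  coeff of dx ∧ dy: -z
  coeff of dx ∧ dz: -y
  coeff of dy ∧ dz: -5*y
Step 2: Apply d again to each 2-form coefficient. The only possible 3-form in R^3 is dx ∧ dy ∧ dz, with coefficient
  ∂(coeff of dy∧dz)/∂x - ∂(coeff of dx∧dz)/∂y + ∂(coeff of dx∧dy)/∂z
  = ∂/∂x (-5*y) - ∂/∂y (-y) + ∂/∂z (-z).
Each of these terms simplifies to sums of mixed partials that cancel in pairs. The result is 0 (by equality of mixed partials for smooth functions — Schwarz / Clairaut).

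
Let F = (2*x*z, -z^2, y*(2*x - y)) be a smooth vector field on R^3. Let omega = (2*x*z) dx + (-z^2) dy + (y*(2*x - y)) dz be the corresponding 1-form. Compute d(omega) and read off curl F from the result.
d(omega) = (2*x - 2*y + 2*z) dy ∧ dz + (2*x - 2*y) dz ∧ dx + (0) dx ∧ dy; curl F = (2*x - 2*y + 2*z, 2*x - 2*y, 0)

d omega = sum_{i<j} (∂f_j/∂x_i - ∂f_i/∂x_j) dx_i ∧ dx_j. Under the identification (dy ∧ dz, dz ∧ dx, dx ∧ dy) ↔ (e_x, e_y, e_z), the coefficients are exactly the components of curl F. Compute:
  ∂R/∂y - ∂Q/∂z = (2*x - 2*y) - (-2*z) = 2*x - 2*y + 2*z
  ∂P/∂z - ∂R/∂x = (2*x) - (2*y) = 2*x - 2*y
  ∂Q/∂x - ∂P/∂y = (0) - (0) = 0.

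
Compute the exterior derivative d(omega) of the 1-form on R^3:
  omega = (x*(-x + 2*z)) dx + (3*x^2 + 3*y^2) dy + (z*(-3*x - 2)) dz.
d(omega) = (6*x) dx ∧ dy + (-2*x - 3*z) dx ∧ dz

For a 1-form omega = sum_i f_i dx_i, the exterior derivative is
  d(omega) = sum_{i < j} (∂f_j/∂x_i - ∂f_i/∂x_j) dx_i ∧ dx_j.
  coefficient of dx ∧ dy: ∂f_2/∂x - ∂f_1/∂y = ∂(3*x^2 + 3*y^2)/∂x - ∂(x*(-x + 2*z))/∂y = 6*x
  coefficient of dx ∧ dz: ∂f_3/∂x - ∂f_1/∂z = ∂(z*(-3*x - 2))/∂x - ∂(x*(-x + 2*z))/∂z = -2*x - 3*z
Assembling: d(omega) = (6*x) dx ∧ dy + (-2*x - 3*z) dx ∧ dz.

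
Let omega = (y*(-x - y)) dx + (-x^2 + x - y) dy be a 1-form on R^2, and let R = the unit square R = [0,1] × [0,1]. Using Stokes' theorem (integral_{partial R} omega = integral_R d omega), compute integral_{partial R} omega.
integral_(partial R) omega = 3/2

Stokes: integral_partial_R omega = integral_R d omega with d omega = (∂Q/∂x - ∂P/∂y) dx ∧ dy.
  ∂Q/∂x = 1 - 2*x
  ∂P/∂y = -x - 2*y
  integrand = ∂Q/∂x - ∂P/∂y = -x + 2*y + 1.
Integrating over R: integral_0^1 integral_0^1 (-x + 2*y + 1) dx dy = 3/2.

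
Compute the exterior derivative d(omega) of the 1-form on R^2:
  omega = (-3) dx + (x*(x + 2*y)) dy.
d(omega) = (2*x + 2*y) dx ∧ dy

For a 1-form omega = sum_i f_i dx_i, the exterior derivative is
  d(omega) = sum_{i < j} (∂f_j/∂x_i - ∂f_i/∂x_j) dx_i ∧ dx_j.
  coefficient of dx ∧ dy: ∂f_2/∂x - ∂f_1/∂y = ∂(x*(x + 2*y))/∂x - ∂(-3)/∂y = 2*x + 2*y
Assembling: d(omega) = (2*x + 2*y) dx ∧ dy.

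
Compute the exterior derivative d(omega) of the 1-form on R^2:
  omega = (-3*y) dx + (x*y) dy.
d(omega) = (y + 3) dx ∧ dy

For a 1-form omega = sum_i f_i dx_i, the exterior derivative is
  d(omega) = sum_{i < j} (∂f_j/∂x_i - ∂f_i/∂x_j) dx_i ∧ dx_j.
  coefficient of dx ∧ dy: ∂f_2/∂x - ∂f_1/∂y = ∂(x*y)/∂x - ∂(-3*y)/∂y = y + 3
Assembling: d(omega) = (y + 3) dx ∧ dy.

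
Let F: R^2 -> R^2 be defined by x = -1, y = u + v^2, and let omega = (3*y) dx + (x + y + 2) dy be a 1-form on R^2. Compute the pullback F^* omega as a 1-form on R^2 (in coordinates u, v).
F^* omega = (u + v^2 + 1) du + (2*v*(u + v^2 + 1)) dv

Using F^*(f dg) = (f ∘ F) d(g ∘ F), substitute each coordinate x_i by F_i(u, v) in f_i, and replace dx_i by d F_i = (∂F_i/∂u) du + (∂F_i/∂v) dv.
  For the x component: f_1(F) = 3*u + 3*v^2; d F_1 = (0) du + (0) dv
  For the y component: f_2(F) = u + v^2 + 1; d F_2 = (1) du + (2*v) dv
Combining and collecting du, dv coefficients:
  coeff of du: u + v^2 + 1
  coeff of dv: 2*v*(u + v^2 + 1)
F^* omega = (u + v^2 + 1) du + (2*v*(u + v^2 + 1)) dv.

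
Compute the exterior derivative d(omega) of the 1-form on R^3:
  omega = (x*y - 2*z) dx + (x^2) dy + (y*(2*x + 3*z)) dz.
d(omega) = (x) dx ∧ dy + (2*y + 2) dx ∧ dz + (2*x + 3*z) dy ∧ dz

For a 1-form omega = sum_i f_i dx_i, the exterior derivative is
  d(omega) = sum_{i < j} (∂f_j/∂x_i - ∂f_i/∂x_j) dx_i ∧ dx_j.
  coefficient of dx ∧ dy: ∂f_2/∂x - ∂f_1/∂y = ∂(x^2)/∂x - ∂(x*y - 2*z)/∂y = x
  coefficient of dx ∧ dz: ∂f_3/∂x - ∂f_1/∂z = ∂(y*(2*x + 3*z))/∂x - ∂(x*y - 2*z)/∂z = 2*y + 2
  coefficient of dy ∧ dz: ∂f_3/∂y - ∂f_2/∂z = ∂(y*(2*x + 3*z))/∂y - ∂(x^2)/∂z = 2*x + 3*z
Assembling: d(omega) = (x) dx ∧ dy + (2*y + 2) dx ∧ dz + (2*x + 3*z) dy ∧ dz.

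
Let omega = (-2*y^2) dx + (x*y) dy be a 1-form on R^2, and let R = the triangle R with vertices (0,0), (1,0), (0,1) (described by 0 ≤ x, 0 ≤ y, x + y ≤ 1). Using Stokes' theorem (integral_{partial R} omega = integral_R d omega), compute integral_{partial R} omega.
integral_(partial R) omega = 5/6

Stokes: integral_partial_R omega = integral_R d omega with d omega = (∂Q/∂x - ∂P/∂y) dx ∧ dy.
  ∂Q/∂x = y
  ∂P/∂y = -4*y
  integrand = ∂Q/∂x - ∂P/∂y = 5*y.
Integrating over R: integral_0^1 integral_0^{1-x} (5*y) dy dx = 5/6.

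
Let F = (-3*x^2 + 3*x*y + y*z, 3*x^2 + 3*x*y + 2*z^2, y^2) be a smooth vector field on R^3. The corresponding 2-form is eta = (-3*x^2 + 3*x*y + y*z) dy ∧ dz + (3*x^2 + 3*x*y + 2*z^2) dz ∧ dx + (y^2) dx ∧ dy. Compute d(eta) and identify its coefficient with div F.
d(eta) = (-3*x + 3*y) dx ∧ dy ∧ dz; div F = -3*x + 3*y

For a 2-form in R^3 of the form above, applying d gives a 3-form with coefficient ∂P/∂x + ∂Q/∂y + ∂R/∂z:
  ∂P/∂x = -6*x + 3*y
  ∂Q/∂y = 3*x
  ∂R/∂z = 0
Sum = -3*x + 3*y, which is exactly div F.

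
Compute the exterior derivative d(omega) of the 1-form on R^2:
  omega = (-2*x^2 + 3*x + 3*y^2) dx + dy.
d(omega) = (-6*y) dx ∧ dy

For a 1-form omega = sum_i f_i dx_i, the exterior derivative is
  d(omega) = sum_{i < j} (∂f_j/∂x_i - ∂f_i/∂x_j) dx_i ∧ dx_j.
  coefficient of dx ∧ dy: ∂f_2/∂x - ∂f_1/∂y = ∂(1)/∂x - ∂(-2*x^2 + 3*x + 3*y^2)/∂y = -6*y
Assembling: d(omega) = (-6*y) dx ∧ dy.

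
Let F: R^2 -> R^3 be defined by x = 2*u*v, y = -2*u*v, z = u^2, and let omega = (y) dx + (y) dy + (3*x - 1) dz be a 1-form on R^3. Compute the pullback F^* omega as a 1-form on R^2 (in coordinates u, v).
F^* omega = (2*u*(6*u*v - 1)) du

Using F^*(f dg) = (f ∘ F) d(g ∘ F), substitute each coordinate x_i by F_i(u, v) in f_i, and replace dx_i by d F_i = (∂F_i/∂u) du + (∂F_i/∂v) dv.
  For the x component: f_1(F) = -2*u*v; d F_1 = (2*v) du + (2*u) dv
  For the y component: f_2(F) = -2*u*v; d F_2 = (-2*v) du + (-2*u) dv
  For the z component: f_3(F) = 6*u*v - 1; d F_3 = (2*u) du + (0) dv
Combining and collecting du, dv coefficients:
  coeff of du: 2*u*(6*u*v - 1)
  coeff of dv: 0
F^* omega = (2*u*(6*u*v - 1)) du.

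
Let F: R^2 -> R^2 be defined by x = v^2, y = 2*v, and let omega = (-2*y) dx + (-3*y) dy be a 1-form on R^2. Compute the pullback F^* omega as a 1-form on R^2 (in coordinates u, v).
F^* omega = (4*v*(-2*v - 3)) dv

Using F^*(f dg) = (f ∘ F) d(g ∘ F), substitute each coordinate x_i by F_i(u, v) in f_i, and replace dx_i by d F_i = (∂F_i/∂u) du + (∂F_i/∂v) dv.
  For the x component: f_1(F) = -4*v; d F_1 = (0) du + (2*v) dv
  For the y component: f_2(F) = -6*v; d F_2 = (0) du + (2) dv
Combining and collecting du, dv coefficients:
  coeff of du: 0
  coeff of dv: 4*v*(-2*v - 3)
F^* omega = (4*v*(-2*v - 3)) dv.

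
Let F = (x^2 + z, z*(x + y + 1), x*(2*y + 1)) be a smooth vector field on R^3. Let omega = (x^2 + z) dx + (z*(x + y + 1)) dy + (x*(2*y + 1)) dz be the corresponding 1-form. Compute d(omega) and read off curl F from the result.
d(omega) = (x - y - 1) dy ∧ dz + (-2*y) dz ∧ dx + (z) dx ∧ dy; curl F = (x - y - 1, -2*y, z)

d omega = sum_{i<j} (∂f_j/∂x_i - ∂f_i/∂x_j) dx_i ∧ dx_j. Under the identification (dy ∧ dz, dz ∧ dx, dx ∧ dy) ↔ (e_x, e_y, e_z), the coefficients are exactly the components of curl F. Compute:
  ∂R/∂y - ∂Q/∂z = (2*x) - (x + y + 1) = x - y - 1
  ∂P/∂z - ∂R/∂x = (1) - (2*y + 1) = -2*y
  ∂Q/∂x - ∂P/∂y = (z) - (0) = z.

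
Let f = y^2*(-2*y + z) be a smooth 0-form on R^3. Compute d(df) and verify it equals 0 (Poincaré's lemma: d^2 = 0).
d(df) = 0

Step 1: df = sum_i (∂f/∂x_i) dx_i = (0) dx + (2*y*(-3*y + z)) dy + (y^2) dz.
Step 2: Apply d again. Using the 1-form formula, the coefficient of dx ∧ dy in d(df) is ∂^2 f/∂x ∂y - ∂^2 f/∂y ∂x = (0) - (0) = 0 (equality of mixed partials for smooth f).
Similarly for dx ∧ dz and dy ∧ dz — all coefficients vanish. So d(df) = 0.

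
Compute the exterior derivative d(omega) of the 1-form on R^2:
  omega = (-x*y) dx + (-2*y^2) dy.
d(omega) = (x) dx ∧ dy

For a 1-form omega = sum_i f_i dx_i, the exterior derivative is
  d(omega) = sum_{i < j} (∂f_j/∂x_i - ∂f_i/∂x_j) dx_i ∧ dx_j.
  coefficient of dx ∧ dy: ∂f_2/∂x - ∂f_1/∂y = ∂(-2*y^2)/∂x - ∂(-x*y)/∂y = x
Assembling: d(omega) = (x) dx ∧ dy.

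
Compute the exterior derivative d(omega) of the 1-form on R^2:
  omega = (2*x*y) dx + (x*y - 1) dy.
d(omega) = (-2*x + y) dx ∧ dy

For a 1-form omega = sum_i f_i dx_i, the exterior derivative is
  d(omega) = sum_{i < j} (∂f_j/∂x_i - ∂f_i/∂x_j) dx_i ∧ dx_j.
  coefficient of dx ∧ dy: ∂f_2/∂x - ∂f_1/∂y = ∂(x*y - 1)/∂x - ∂(2*x*y)/∂y = -2*x + y
Assembling: d(omega) = (-2*x + y) dx ∧ dy.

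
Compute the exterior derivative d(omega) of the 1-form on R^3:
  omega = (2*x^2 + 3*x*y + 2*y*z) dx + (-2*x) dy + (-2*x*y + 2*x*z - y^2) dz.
d(omega) = (-3*x - 2*z - 2) dx ∧ dy + (-4*y + 2*z) dx ∧ dz + (-2*x - 2*y) dy ∧ dz

For a 1-form omega = sum_i f_i dx_i, the exterior derivative is
  d(omega) = sum_{i < j} (∂f_j/∂x_i - ∂f_i/∂x_j) dx_i ∧ dx_j.
  coefficient of dx ∧ dy: ∂f_2/∂x - ∂f_1/∂y = ∂(-2*x)/∂x - ∂(2*x^2 + 3*x*y + 2*y*z)/∂y = -3*x - 2*z - 2
  coefficient of dx ∧ dz: ∂f_3/∂x - ∂f_1/∂z = ∂(-2*x*y + 2*x*z - y^2)/∂x - ∂(2*x^2 + 3*x*y + 2*y*z)/∂z = -4*y + 2*z
  coefficient of dy ∧ dz: ∂f_3/∂y - ∂f_2/∂z = ∂(-2*x*y + 2*x*z - y^2)/∂y - ∂(-2*x)/∂z = -2*x - 2*y
Assembling: d(omega) = (-3*x - 2*z - 2) dx ∧ dy + (-4*y + 2*z) dx ∧ dz + (-2*x - 2*y) dy ∧ dz.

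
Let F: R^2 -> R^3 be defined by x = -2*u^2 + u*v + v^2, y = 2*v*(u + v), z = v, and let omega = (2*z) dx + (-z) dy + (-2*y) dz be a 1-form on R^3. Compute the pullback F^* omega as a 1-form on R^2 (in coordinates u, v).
F^* omega = (-8*u*v) du + (4*v*(-u - v)) dv

Using F^*(f dg) = (f ∘ F) d(g ∘ F), substitute each coordinate x_i by F_i(u, v) in f_i, and replace dx_i by d F_i = (∂F_i/∂u) du + (∂F_i/∂v) dv.
  For the x component: f_1(F) = 2*v; d F_1 = (-4*u + v) du + (u + 2*v) dv
  For the y component: f_2(F) = -v; d F_2 = (2*v) du + (2*u + 4*v) dv
  For the z component: f_3(F) = 4*v*(-u - v); d F_3 = (0) du + (1) dv
Combining and collecting du, dv coefficients:
  coeff of du: -8*u*v
  coeff of dv: 4*v*(-u - v)
F^* omega = (-8*u*v) du + (4*v*(-u - v)) dv.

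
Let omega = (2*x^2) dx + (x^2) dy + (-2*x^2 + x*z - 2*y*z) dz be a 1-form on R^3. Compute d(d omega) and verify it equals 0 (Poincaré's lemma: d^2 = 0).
d(d omega) = 0

Step 1: d omega = sum_{i<j} (∂f_j/∂x_i - ∂f_i/∂x_j) dx_i ∧ dx_j:
  coeff of dx ∧ dy: 2*x
  coeff of dx ∧ dz: -4*x + z
  coeff of dy ∧ dz: -2*z
Step 2: Apply d again to each 2-form coefficient. The only possible 3-form in R^3 is dx ∧ dy ∧ dz, with coefficient
  ∂(coeff of dy∧dz)/∂x - ∂(coeff of dx∧dz)/∂y + ∂(coeff of dx∧dy)/∂z
  = ∂/∂x (-2*z) - ∂/∂y (-4*x + z) + ∂/∂z (2*x).
Each of these terms simplifies to sums of mixed partials that cancel in pairs. The result is 0 (by equality of mixed partials for smooth functions — Schwarz / Clairaut).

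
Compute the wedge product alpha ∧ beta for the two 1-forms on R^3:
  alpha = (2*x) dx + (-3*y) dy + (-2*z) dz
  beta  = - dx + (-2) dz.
alpha ∧ beta = (-4*x - 2*z) dx ∧ dz + (-3*y) dx ∧ dy + (6*y) dy ∧ dz

Distribute the wedge, using dx_i ∧ dx_j = -dx_j ∧ dx_i and dx_i ∧ dx_i = 0. For each pair (i, j) with i < j, the coefficient of dx_i ∧ dx_j in alpha ∧ beta is (alpha_i * beta_j - alpha_j * beta_i). Collecting: alpha ∧ beta = (-4*x - 2*z) dx ∧ dz + (-3*y) dx ∧ dy + (6*y) dy ∧ dz.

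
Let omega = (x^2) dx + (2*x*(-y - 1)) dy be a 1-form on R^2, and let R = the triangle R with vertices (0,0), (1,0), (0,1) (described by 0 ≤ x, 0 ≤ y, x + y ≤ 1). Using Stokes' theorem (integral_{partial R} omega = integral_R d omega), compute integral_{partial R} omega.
integral_(partial R) omega = -4/3

Stokes: integral_partial_R omega = integral_R d omega with d omega = (∂Q/∂x - ∂P/∂y) dx ∧ dy.
  ∂Q/∂x = -2*y - 2
  ∂P/∂y = 0
  integrand = ∂Q/∂x - ∂P/∂y = -2*y - 2.
Integrating over R: integral_0^1 integral_0^{1-x} (-2*y - 2) dy dx = -4/3.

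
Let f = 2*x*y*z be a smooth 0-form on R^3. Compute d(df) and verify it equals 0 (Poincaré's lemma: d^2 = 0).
d(df) = 0

Step 1: df = sum_i (∂f/∂x_i) dx_i = (2*y*z) dx + (2*x*z) dy + (2*x*y) dz.
Step 2: Apply d again. Using the 1-form formula, the coefficient of dx ∧ dy in d(df) is ∂^2 f/∂x ∂y - ∂^2 f/∂y ∂x = (2*z) - (2*z) = 0 (equality of mixed partials for smooth f).
Similarly for dx ∧ dz and dy ∧ dz — all coefficients vanish. So d(df) = 0.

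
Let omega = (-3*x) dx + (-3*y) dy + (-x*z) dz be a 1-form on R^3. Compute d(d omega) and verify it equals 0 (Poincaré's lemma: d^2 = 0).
d(d omega) = 0

Step 1: d omega = sum_{i<j} (∂f_j/∂x_i - ∂f_i/∂x_j) dx_i ∧ dx_j:
  coeff of dx ∧ dy: 0
  coeff of dx ∧ dz: -z
  coeff of dy ∧ dz: 0
Step 2: Apply d again to each 2-form coefficient. The only possible 3-form in R^3 is dx ∧ dy ∧ dz, with coefficient
  ∂(coeff of dy∧dz)/∂x - ∂(coeff of dx∧dz)/∂y + ∂(coeff of dx∧dy)/∂z
  = ∂/∂x (0) - ∂/∂y (-z) + ∂/∂z (0).
Each of these terms simplifies to sums of mixed partials that cancel in pairs. The result is 0 (by equality of mixed partials for smooth functions — Schwarz / Clairaut).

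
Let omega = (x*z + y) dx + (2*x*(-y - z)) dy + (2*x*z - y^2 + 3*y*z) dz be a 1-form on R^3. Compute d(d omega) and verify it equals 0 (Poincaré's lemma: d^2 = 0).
d(d omega) = 0

Step 1: d omega = sum_{i<j} (∂f_j/∂x_i - ∂f_i/∂x_j) dx_i ∧ dx_j:
  coeff of dx ∧ dy: -2*y - 2*z - 1
  coeff of dx ∧ dz: -x + 2*z
  coeff of dy ∧ dz: 2*x - 2*y + 3*z
Step 2: Apply d again to each 2-form coefficient. The only possible 3-form in R^3 is dx ∧ dy ∧ dz, with coefficient
  ∂(coeff of dy∧dz)/∂x - ∂(coeff of dx∧dz)/∂y + ∂(coeff of dx∧dy)/∂z
  = ∂/∂x (2*x - 2*y + 3*z) - ∂/∂y (-x + 2*z) + ∂/∂z (-2*y - 2*z - 1).
Each of these terms simplifies to sums of mixed partials that cancel in pairs. The result is 0 (by equality of mixed partials for smooth functions — Schwarz / Clairaut).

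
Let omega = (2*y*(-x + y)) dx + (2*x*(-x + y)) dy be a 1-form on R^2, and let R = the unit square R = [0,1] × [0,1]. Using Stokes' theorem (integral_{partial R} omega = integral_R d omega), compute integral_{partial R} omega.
integral_(partial R) omega = -2

Stokes: integral_partial_R omega = integral_R d omega with d omega = (∂Q/∂x - ∂P/∂y) dx ∧ dy.
  ∂Q/∂x = -4*x + 2*y
  ∂P/∂y = -2*x + 4*y
  integrand = ∂Q/∂x - ∂P/∂y = -2*x - 2*y.
Integrating over R: integral_0^1 integral_0^1 (-2*x - 2*y) dx dy = -2.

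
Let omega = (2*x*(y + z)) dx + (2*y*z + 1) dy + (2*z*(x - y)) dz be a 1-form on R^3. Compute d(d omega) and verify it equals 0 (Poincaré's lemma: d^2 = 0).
d(d omega) = 0

Step 1: d omega = sum_{i<j} (∂f_j/∂x_i - ∂f_i/∂x_j) dx_i ∧ dx_j:
  coeff of dx ∧ dy: -2*x
  coeff of dx ∧ dz: -2*x + 2*z
  coeff of dy ∧ dz: -2*y - 2*z
Step 2: Apply d again to each 2-form coefficient. The only possible 3-form in R^3 is dx ∧ dy ∧ dz, with coefficient
  ∂(coeff of dy∧dz)/∂x - ∂(coeff of dx∧dz)/∂y + ∂(coeff of dx∧dy)/∂z
  = ∂/∂x (-2*y - 2*z) - ∂/∂y (-2*x + 2*z) + ∂/∂z (-2*x).
Each of these terms simplifies to sums of mixed partials that cancel in pairs. The result is 0 (by equality of mixed partials for smooth functions — Schwarz / Clairaut).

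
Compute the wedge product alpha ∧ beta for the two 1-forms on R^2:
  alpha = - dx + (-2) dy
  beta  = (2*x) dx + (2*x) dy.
alpha ∧ beta = (2*x) dx ∧ dy

Distribute the wedge, using dx_i ∧ dx_j = -dx_j ∧ dx_i and dx_i ∧ dx_i = 0. For each pair (i, j) with i < j, the coefficient of dx_i ∧ dx_j in alpha ∧ beta is (alpha_i * beta_j - alpha_j * beta_i). Collecting: alpha ∧ beta = (2*x) dx ∧ dy.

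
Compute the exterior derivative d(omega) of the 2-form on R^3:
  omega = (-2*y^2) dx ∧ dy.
d(omega) = 0

For a 2-form omega = sum_{i<j} g_{ij} dx_i ∧ dx_j, the exterior derivative is
  d(omega) = sum_{i<j} d(g_{ij}) ∧ dx_i ∧ dx_j = sum_{i<j, k} (∂g_{ij}/∂x_k) dx_k ∧ dx_i ∧ dx_j.
Expand each term, using dx_k ∧ dx_i ∧ dx_j = sgn(permutation) dx_{(a)} ∧ dx_{(b)} ∧ dx_{(c)} with (a < b < c) sorted:

Collecting like 3-forms: d(omega) = 0.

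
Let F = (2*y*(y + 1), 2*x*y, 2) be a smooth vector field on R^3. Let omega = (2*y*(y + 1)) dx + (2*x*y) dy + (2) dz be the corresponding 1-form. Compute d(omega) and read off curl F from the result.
d(omega) = (0) dy ∧ dz + (0) dz ∧ dx + (-2*y - 2) dx ∧ dy; curl F = (0, 0, -2*y - 2)

d omega = sum_{i<j} (∂f_j/∂x_i - ∂f_i/∂x_j) dx_i ∧ dx_j. Under the identification (dy ∧ dz, dz ∧ dx, dx ∧ dy) ↔ (e_x, e_y, e_z), the coefficients are exactly the components of curl F. Compute:
  ∂R/∂y - ∂Q/∂z = (0) - (0) = 0
  ∂P/∂z - ∂R/∂x = (0) - (0) = 0
  ∂Q/∂x - ∂P/∂y = (2*y) - (4*y + 2) = -2*y - 2.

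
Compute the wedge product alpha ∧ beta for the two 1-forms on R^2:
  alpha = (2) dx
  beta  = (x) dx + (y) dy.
alpha ∧ beta = (2*y) dx ∧ dy

Distribute the wedge, using dx_i ∧ dx_j = -dx_j ∧ dx_i and dx_i ∧ dx_i = 0. For each pair (i, j) with i < j, the coefficient of dx_i ∧ dx_j in alpha ∧ beta is (alpha_i * beta_j - alpha_j * beta_i). Collecting: alpha ∧ beta = (2*y) dx ∧ dy.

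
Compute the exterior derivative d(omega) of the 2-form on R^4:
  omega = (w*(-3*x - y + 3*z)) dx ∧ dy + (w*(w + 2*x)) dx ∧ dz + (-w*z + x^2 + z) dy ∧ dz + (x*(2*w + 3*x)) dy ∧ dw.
d(omega) = (3*w + 2*x) dx ∧ dy ∧ dz + (2*w + 3*x - y + 3*z) dx ∧ dy ∧ dw + (2*w + 2*x) dx ∧ dz ∧ dw + (-z) dy ∧ dz ∧ dw

For a 2-form omega = sum_{i<j} g_{ij} dx_i ∧ dx_j, the exterior derivative is
  d(omega) = sum_{i<j} d(g_{ij}) ∧ dx_i ∧ dx_j = sum_{i<j, k} (∂g_{ij}/∂x_k) dx_k ∧ dx_i ∧ dx_j.
Expand each term, using dx_k ∧ dx_i ∧ dx_j = sgn(permutation) dx_{(a)} ∧ dx_{(b)} ∧ dx_{(c)} with (a < b < c) sorted:
  d(w*(-3*x - y + 3*z)) includes (∂/∂z)(w*(-3*x - y + 3*z)) dz = (3*w) dz, which multiplied by dx ∧ dy gives (3*w) dx ∧ dy ∧ dz
  d(w*(-3*x - y + 3*z)) includes (∂/∂w)(w*(-3*x - y + 3*z)) dw = (-3*x - y + 3*z) dw, which multiplied by dx ∧ dy gives (-3*x - y + 3*z) dx ∧ dy ∧ dw
  d(w*(w + 2*x)) includes (∂/∂w)(w*(w + 2*x)) dw = (2*w + 2*x) dw, which multiplied by dx ∧ dz gives (2*w + 2*x) dx ∧ dz ∧ dw
  d(-w*z + x^2 + z) includes (∂/∂x)(-w*z + x^2 + z) dx = (2*x) dx, which multiplied by dy ∧ dz gives (2*x) dx ∧ dy ∧ dz
  d(-w*z + x^2 + z) includes (∂/∂w)(-w*z + x^2 + z) dw = (-z) dw, which multiplied by dy ∧ dz gives (-z) dy ∧ dz ∧ dw
  d(x*(2*w + 3*x)) includes (∂/∂x)(x*(2*w + 3*x)) dx = (2*w + 6*x) dx, which multiplied by dy ∧ dw gives (2*w + 6*x) dx ∧ dy ∧ dw
Collecting like 3-forms: d(omega) = (3*w + 2*x) dx ∧ dy ∧ dz + (2*w + 3*x - y + 3*z) dx ∧ dy ∧ dw + (2*w + 2*x) dx ∧ dz ∧ dw + (-z) dy ∧ dz ∧ dw.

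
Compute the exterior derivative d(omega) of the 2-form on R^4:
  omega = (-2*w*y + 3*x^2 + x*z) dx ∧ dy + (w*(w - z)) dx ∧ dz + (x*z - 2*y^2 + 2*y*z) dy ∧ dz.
d(omega) = (x + z) dx ∧ dy ∧ dz + (-2*y) dx ∧ dy ∧ dw + (2*w - z) dx ∧ dz ∧ dw

For a 2-form omega = sum_{i<j} g_{ij} dx_i ∧ dx_j, the exterior derivative is
  d(omega) = sum_{i<j} d(g_{ij}) ∧ dx_i ∧ dx_j = sum_{i<j, k} (∂g_{ij}/∂x_k) dx_k ∧ dx_i ∧ dx_j.
Expand each term, using dx_k ∧ dx_i ∧ dx_j = sgn(permutation) dx_{(a)} ∧ dx_{(b)} ∧ dx_{(c)} with (a < b < c) sorted:
  d(-2*w*y + 3*x^2 + x*z) includes (∂/∂z)(-2*w*y + 3*x^2 + x*z) dz = (x) dz, which multiplied by dx ∧ dy gives (x) dx ∧ dy ∧ dz
  d(-2*w*y + 3*x^2 + x*z) includes (∂/∂w)(-2*w*y + 3*x^2 + x*z) dw = (-2*y) dw, which multiplied by dx ∧ dy gives (-2*y) dx ∧ dy ∧ dw
  d(w*(w - z)) includes (∂/∂w)(w*(w - z)) dw = (2*w - z) dw, which multiplied by dx ∧ dz gives (2*w - z) dx ∧ dz ∧ dw
  d(x*z - 2*y^2 + 2*y*z) includes (∂/∂x)(x*z - 2*y^2 + 2*y*z) dx = (z) dx, which multiplied by dy ∧ dz gives (z) dx ∧ dy ∧ dz
Collecting like 3-forms: d(omega) = (x + z) dx ∧ dy ∧ dz + (-2*y) dx ∧ dy ∧ dw + (2*w - z) dx ∧ dz ∧ dw.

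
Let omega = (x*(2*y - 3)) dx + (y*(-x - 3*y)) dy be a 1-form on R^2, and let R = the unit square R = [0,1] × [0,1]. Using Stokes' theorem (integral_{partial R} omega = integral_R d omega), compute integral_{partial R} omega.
integral_(partial R) omega = -3/2

Stokes: integral_partial_R omega = integral_R d omega with d omega = (∂Q/∂x - ∂P/∂y) dx ∧ dy.
  ∂Q/∂x = -y
  ∂P/∂y = 2*x
  integrand = ∂Q/∂x - ∂P/∂y = -2*x - y.
Integrating over R: integral_0^1 integral_0^1 (-2*x - y) dx dy = -3/2.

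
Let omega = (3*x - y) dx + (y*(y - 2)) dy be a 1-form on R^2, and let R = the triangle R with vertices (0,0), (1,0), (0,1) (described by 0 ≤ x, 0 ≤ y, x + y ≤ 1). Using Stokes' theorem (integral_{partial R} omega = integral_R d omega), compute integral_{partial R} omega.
integral_(partial R) omega = 1/2

Stokes: integral_partial_R omega = integral_R d omega with d omega = (∂Q/∂x - ∂P/∂y) dx ∧ dy.
  ∂Q/∂x = 0
  ∂P/∂y = -1
  integrand = ∂Q/∂x - ∂P/∂y = 1.
Integrating over R: integral_0^1 integral_0^{1-x} (1) dy dx = 1/2.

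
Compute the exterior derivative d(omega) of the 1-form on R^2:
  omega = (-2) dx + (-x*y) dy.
d(omega) = (-y) dx ∧ dy

For a 1-form omega = sum_i f_i dx_i, the exterior derivative is
  d(omega) = sum_{i < j} (∂f_j/∂x_i - ∂f_i/∂x_j) dx_i ∧ dx_j.
  coefficient of dx ∧ dy: ∂f_2/∂x - ∂f_1/∂y = ∂(-x*y)/∂x - ∂(-2)/∂y = -y
Assembling: d(omega) = (-y) dx ∧ dy.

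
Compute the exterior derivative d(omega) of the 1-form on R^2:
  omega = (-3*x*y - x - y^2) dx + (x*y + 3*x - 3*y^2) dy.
d(omega) = (3*x + 3*y + 3) dx ∧ dy

For a 1-form omega = sum_i f_i dx_i, the exterior derivative is
  d(omega) = sum_{i < j} (∂f_j/∂x_i - ∂f_i/∂x_j) dx_i ∧ dx_j.
  coefficient of dx ∧ dy: ∂f_2/∂x - ∂f_1/∂y = ∂(x*y + 3*x - 3*y^2)/∂x - ∂(-3*x*y - x - y^2)/∂y = 3*x + 3*y + 3
Assembling: d(omega) = (3*x + 3*y + 3) dx ∧ dy.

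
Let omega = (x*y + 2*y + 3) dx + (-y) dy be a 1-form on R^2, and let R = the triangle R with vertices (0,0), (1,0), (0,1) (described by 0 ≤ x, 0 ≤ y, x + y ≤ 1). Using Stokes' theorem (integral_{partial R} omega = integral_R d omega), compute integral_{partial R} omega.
integral_(partial R) omega = -7/6

Stokes: integral_partial_R omega = integral_R d omega with d omega = (∂Q/∂x - ∂P/∂y) dx ∧ dy.
  ∂Q/∂x = 0
  ∂P/∂y = x + 2
  integrand = ∂Q/∂x - ∂P/∂y = -x - 2.
Integrating over R: integral_0^1 integral_0^{1-x} (-x - 2) dy dx = -7/6.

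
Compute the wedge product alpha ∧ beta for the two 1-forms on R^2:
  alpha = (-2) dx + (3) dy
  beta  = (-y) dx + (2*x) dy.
alpha ∧ beta = (-4*x + 3*y) dx ∧ dy

Distribute the wedge, using dx_i ∧ dx_j = -dx_j ∧ dx_i and dx_i ∧ dx_i = 0. For each pair (i, j) with i < j, the coefficient of dx_i ∧ dx_j in alpha ∧ beta is (alpha_i * beta_j - alpha_j * beta_i). Collecting: alpha ∧ beta = (-4*x + 3*y) dx ∧ dy.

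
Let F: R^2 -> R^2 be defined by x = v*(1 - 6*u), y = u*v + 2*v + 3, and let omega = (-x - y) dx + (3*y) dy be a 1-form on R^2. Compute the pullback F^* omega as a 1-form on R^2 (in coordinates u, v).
F^* omega = (3*v*(-9*u*v + 8*v + 9)) du + (-27*u^2*v + 35*u*v + 27*u + 9*v + 15) dv

Using F^*(f dg) = (f ∘ F) d(g ∘ F), substitute each coordinate x_i by F_i(u, v) in f_i, and replace dx_i by d F_i = (∂F_i/∂u) du + (∂F_i/∂v) dv.
  For the x component: f_1(F) = 5*u*v - 3*v - 3; d F_1 = (-6*v) du + (1 - 6*u) dv
  For the y component: f_2(F) = 3*u*v + 6*v + 9; d F_2 = (v) du + (u + 2) dv
Combining and collecting du, dv coefficients:
  coeff of du: 3*v*(-9*u*v + 8*v + 9)
  coeff of dv: -27*u^2*v + 35*u*v + 27*u + 9*v + 15
F^* omega = (3*v*(-9*u*v + 8*v + 9)) du + (-27*u^2*v + 35*u*v + 27*u + 9*v + 15) dv.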